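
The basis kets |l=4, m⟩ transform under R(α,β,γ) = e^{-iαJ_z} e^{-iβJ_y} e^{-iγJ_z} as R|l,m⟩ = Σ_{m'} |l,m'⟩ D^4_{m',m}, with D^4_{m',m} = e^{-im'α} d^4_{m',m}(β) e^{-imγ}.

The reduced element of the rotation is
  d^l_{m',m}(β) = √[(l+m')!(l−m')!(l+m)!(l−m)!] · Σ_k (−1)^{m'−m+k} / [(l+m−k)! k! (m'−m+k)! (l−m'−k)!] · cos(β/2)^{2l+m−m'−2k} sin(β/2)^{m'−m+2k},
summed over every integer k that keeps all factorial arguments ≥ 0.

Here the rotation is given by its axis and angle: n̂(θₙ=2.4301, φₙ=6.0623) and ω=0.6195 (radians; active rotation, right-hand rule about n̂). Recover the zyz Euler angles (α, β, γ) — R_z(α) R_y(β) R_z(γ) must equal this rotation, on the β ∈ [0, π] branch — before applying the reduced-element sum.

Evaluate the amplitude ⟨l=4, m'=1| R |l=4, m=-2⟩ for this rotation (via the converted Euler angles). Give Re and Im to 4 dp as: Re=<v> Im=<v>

Axis–angle → zyz. n̂ = (sinθₙcosφₙ, sinθₙsinφₙ, cosθₙ) = (+0.637100, -0.143060, -0.757388), ω = 0.6195.
R = I cosω + sinω [n̂]ₓ + (1−cosω) n̂n̂ᵀ gives
  R = [+0.889597, +0.422823, -0.172734; -0.456698, +0.817972, -0.349783; -0.006605, +0.390054, +0.920768]
β = atan2(√(R₁₃²+R₂₃²), R₃₃) = 0.400751; α = atan2(R₂₃, R₁₃) mod 2π = 4.253687; γ = atan2(R₃₂, −R₃₁) mod 2π = 1.553865
D^4_{1,-2}(4.2537,0.4008,1.5539) = e^{-i·1·4.2537}·d^4_{1,-2}(0.4008)·e^{-i·-2·1.5539}. Compute d first:
Half-angle: c=0.979992, s=0.199037. N=√(120·6·2·720)=1018.233765
k: max(0,(-2)−(1))=0 … min(4+(-2),4−(1))=2
  k=0: (−1)^3·1018.2338/(72)·0.9800^5·0.1990^3 = -0.100793
  k=1: (−1)^4·1018.2338/(48)·0.9800^3·0.1990^5 = +0.006237
  k=2: (−1)^5·1018.2338/(240)·0.9800^1·0.1990^7 = -0.000051
d^4_{1,-2}(0.4008) = -0.100793 +0.006237 -0.000051 = -0.094608
Phases: e^{-i·(1)·4.2537}=-0.442784+0.896628i, e^{-i·(-2)·1.5539}=-0.999427+0.033856i ⇒ D=-0.038995+0.086198i

Re=-0.0390 Im=0.0862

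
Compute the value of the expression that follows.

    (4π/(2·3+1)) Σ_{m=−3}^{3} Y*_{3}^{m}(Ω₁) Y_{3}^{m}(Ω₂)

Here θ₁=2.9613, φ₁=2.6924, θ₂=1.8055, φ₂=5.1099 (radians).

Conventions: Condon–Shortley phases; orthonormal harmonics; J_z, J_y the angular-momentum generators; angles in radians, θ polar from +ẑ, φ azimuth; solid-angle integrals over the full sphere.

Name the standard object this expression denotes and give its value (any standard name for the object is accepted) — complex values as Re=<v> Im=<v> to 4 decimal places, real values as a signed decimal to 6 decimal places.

Legendre polynomial (addition theorem), -0.144849

This sum is the spherical-harmonic addition theorem: it equals the Legendre polynomial P_l(cos γ) of the angle γ between the two directions.
Summing Y*_{l m}(θ₁,φ₁)·Y_{l m}(θ₂,φ₂) over m ∈ [−3, 3]; prefactor 4π/(2·3+1) = 1.795196:
  m=-3: Y*=-0.000533+0.002346i  Y=-0.356705-0.141755i  product +0.000523-0.000761i
  m=-2: Y*=-0.020137+0.025292i  Y=+0.157430-0.160490i  product +0.000889+0.007213i
  m=-1: Y*=-0.200419+0.096614i  Y=-0.088777-0.211444i  product +0.038221+0.033800i
  m=+0: Y*=-0.675231-0.000000i  Y=+0.236885+0.000000i  product -0.159952-0.000000i
  m=+1: Y*=+0.200419+0.096614i  Y=+0.088777-0.211444i  product +0.038221-0.033800i
  m=+2: Y*=-0.020137-0.025292i  Y=+0.157430+0.160490i  product +0.000889-0.007213i
  m=+3: Y*=+0.000533+0.002346i  Y=+0.356705-0.141755i  product +0.000523+0.000761i
Accumulated sum -0.080687+0.000000i; after 4π/(2l+1) scaling, -0.144849+0.000000i ⇒ P_3 = -0.144849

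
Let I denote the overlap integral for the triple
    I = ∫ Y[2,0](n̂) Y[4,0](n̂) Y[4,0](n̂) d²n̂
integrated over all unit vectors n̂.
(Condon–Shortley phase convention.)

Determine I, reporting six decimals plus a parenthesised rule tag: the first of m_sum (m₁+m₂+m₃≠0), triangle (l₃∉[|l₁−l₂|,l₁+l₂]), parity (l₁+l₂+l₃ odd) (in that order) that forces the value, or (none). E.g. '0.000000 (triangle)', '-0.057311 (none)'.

0.163840 (none)

Rules hold: Σm=0, L=10 even, 2≤4≤6.
N = 5·9·9 = 405
Δ = 2!·2!·6!/11! = 1/13860
Racah Σ t=0..2: t=0:+1/192 t=1:−1/36 t=2:+1/192 = -5/288
⇒ 3j(2 4 4; 0 0 0)² = 20/693, sgn -1
(m-triple is (0,0,0) — same symbol as above.)
4πI² = N·(3j₀)²·(3jₘ)² = 2000/5929
I = +1·√(0.337325/4π) = 0.16383977
No selection rule forces the value: the integral is nonzero (none).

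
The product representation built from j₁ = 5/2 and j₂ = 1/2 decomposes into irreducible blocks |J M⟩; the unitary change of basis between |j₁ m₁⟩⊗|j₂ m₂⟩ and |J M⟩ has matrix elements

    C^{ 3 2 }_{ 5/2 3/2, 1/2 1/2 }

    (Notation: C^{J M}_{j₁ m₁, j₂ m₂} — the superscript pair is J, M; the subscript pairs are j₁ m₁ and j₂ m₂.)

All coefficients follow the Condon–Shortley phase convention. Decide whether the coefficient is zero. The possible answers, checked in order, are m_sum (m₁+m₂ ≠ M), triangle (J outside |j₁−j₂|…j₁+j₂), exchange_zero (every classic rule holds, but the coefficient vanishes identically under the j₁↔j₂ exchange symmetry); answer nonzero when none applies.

nonzero

m-sum: m₁+m₂ = 3/2+1/2 = 2, M = 2  ✓
triangle: |j₁−j₂| = 2 ≤ J = 3 ≤ j₁+j₂ = 3  ✓
exchange: j₁≠j₂ or m₁≠m₂ — the exchange symmetry imposes no constraint here
value check: CG = +√(5/6) = +0.912871 ≠ 0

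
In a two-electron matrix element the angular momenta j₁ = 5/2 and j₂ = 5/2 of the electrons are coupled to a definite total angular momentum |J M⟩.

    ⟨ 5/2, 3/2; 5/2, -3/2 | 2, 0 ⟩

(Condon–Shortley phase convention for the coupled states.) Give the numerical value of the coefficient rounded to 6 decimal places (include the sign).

+√(1/84) ≈ +0.109109

triangle: 3!·2!·2!/8! = 24/40320
(j±m)!: 4!·1!·1!·4!·2!·2! = 2304
prefactor² = (2J+1)·Δ·N² = 48/7
  k=0: +1/(0!·3!·1!·1!·1!·1!) = 1/6
  k=1: −1/(1!·2!·0!·0!·2!·2!) = -1/8
Σ = 1/24  ⇒  CG² = 48/7·(1/24)² = 1/84
CG = +√(1/84) = +0.109109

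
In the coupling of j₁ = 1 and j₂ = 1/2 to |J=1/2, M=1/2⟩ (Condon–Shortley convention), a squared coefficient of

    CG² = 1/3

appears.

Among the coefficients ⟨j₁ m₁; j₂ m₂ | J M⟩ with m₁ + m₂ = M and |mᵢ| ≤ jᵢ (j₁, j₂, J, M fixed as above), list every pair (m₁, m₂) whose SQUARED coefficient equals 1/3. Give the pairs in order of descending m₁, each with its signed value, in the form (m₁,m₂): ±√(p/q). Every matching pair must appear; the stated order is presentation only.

Admissible pairs with m₁+m₂ = M = 1/2: (0,1/2), (1,-1/2)
  (m₁,m₂)=(1,-1/2): CG² = 2/3, CG = +√(2/3)
  (m₁,m₂)=(0,1/2): CG² = 1/3, CG = −√(1/3)   ← matches the target
Pairs with CG² = 1/3: (0,1/2): −√(1/3)

(0,1/2): −√(1/3)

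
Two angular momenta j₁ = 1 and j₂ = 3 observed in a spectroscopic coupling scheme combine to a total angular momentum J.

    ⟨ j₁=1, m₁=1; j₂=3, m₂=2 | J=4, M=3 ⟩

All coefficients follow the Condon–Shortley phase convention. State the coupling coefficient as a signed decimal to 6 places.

triangle: 0!·2!·6!/9! = 1440/362880
(j±m)!: 2!·0!·5!·1!·7!·1! = 1209600
prefactor² = (2J+1)·Δ·N² = 43200
  k=0: +1/(0!·0!·0!·5!·2!·1!) = 1/240
Σ = 1/240  ⇒  CG² = 43200·(1/240)² = 3/4
CG = +√(3/4) = +0.866025

+0.866025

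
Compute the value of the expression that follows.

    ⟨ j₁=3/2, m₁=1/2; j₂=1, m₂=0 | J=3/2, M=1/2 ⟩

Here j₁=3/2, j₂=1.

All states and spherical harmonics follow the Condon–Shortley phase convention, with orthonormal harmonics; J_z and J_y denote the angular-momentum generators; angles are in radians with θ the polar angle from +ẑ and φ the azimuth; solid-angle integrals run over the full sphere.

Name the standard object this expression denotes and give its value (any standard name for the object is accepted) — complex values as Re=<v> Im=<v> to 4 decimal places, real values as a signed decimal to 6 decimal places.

This is a Clebsch–Gordan (vector-coupling) coefficient.
triangle: 1!·2!·1!/5! = 2/120
(j±m)!: 2!·1!·1!·1!·2!·1! = 4
prefactor² = (2J+1)·Δ·N² = 4/15
  k=0: +1/(0!·1!·1!·1!·1!·0!) = 1
  k=1: −1/(1!·0!·0!·0!·2!·1!) = -1/2
Σ = 1/2  ⇒  CG² = 4/15·(1/2)² = 1/15
CG = +√(1/15) = +0.258199

Clebsch–Gordan coefficient, +√(1/15) ≈ +0.258199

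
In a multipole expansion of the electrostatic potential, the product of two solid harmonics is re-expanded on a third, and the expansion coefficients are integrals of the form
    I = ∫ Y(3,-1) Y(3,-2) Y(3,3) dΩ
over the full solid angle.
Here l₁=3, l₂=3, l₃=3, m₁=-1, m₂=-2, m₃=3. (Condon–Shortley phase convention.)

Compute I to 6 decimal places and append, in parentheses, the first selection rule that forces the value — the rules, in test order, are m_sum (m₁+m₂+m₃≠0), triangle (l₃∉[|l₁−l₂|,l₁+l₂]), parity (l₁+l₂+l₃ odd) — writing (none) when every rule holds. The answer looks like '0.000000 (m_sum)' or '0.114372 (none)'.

0.000000 (parity)

l₁+l₂+l₃=9 is odd: 3j(l;000)=0 ⇒ I=0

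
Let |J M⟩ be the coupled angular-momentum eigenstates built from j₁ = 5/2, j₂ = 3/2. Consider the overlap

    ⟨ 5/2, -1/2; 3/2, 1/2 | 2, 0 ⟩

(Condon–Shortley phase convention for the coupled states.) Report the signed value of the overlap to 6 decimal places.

-0.267261  (= −√(1/14))

√[5·2!3!1!/7! · 2!3!2!1!2!2!] = √(8/7)
  +(−1)^1/∏(1,1,2,1,1,0)! = -1/2  (running -1/2)
  +(−1)^2/∏(2,0,1,0,2,1)! = 1/4  (running -1/4)
⟨..|..⟩ = √(8/7)·(-1/4) = -0.267261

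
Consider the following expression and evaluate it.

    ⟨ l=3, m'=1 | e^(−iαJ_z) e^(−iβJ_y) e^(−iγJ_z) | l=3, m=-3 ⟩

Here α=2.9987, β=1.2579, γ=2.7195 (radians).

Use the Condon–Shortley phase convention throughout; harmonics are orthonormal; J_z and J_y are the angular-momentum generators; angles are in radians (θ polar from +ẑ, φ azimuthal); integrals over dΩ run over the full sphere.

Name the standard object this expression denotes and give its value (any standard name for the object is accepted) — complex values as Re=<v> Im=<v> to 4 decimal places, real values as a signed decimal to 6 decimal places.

Wigner D-matrix element, Re=0.1312 Im=-0.2735

This is a Wigner D-matrix element — the rotation-matrix element ⟨l m'| R(α,β,γ) |l m⟩ in the angular-momentum basis.
D^3_{1,-3}(2.9987,1.2579,2.7195) = e^{-i·1·2.9987}·d^3_{1,-3}(1.2579)·e^{-i·-3·2.7195}. Compute d first:
c=cos(1.257900/2)=0.808646, s=sin(1.257900/2)=0.588296; N=√[24·2·1·720]=185.903201
k∈{0} keeps every argument non-negative
  k=0: (−1)^4·185.9032/(48)·0.8086^2·0.5883^4 = +0.303351
d^3_{1,-3}(1.2579) = +0.303351
Phases: e^{-i·(1)·2.9987}=-0.989808-0.142407i, e^{-i·(-3)·2.7195}=-0.299834+0.953991i ⇒ D=+0.131240-0.273492i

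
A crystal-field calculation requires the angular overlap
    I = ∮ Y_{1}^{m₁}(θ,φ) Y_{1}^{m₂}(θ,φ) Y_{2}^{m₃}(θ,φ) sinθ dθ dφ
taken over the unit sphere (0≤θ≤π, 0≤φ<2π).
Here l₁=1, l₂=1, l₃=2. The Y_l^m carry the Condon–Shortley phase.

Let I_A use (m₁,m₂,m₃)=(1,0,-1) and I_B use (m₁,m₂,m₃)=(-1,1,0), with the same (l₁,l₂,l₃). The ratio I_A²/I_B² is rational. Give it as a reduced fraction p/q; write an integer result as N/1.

3/1

Same 1,1,2: normalisation and zero-m 3j drop out of the ratio.
A: Δ: 0! 2! 2! / 5! → 1/30; sum: t=0:+1/2 = 1/2; 3j²(1 1 2; 1 0 -1) = Δ·Π!·Σ² = 1/10  (sign -1)
B: Δ: 0! 2! 2! / 5! → 1/30; sum: t=0:+1/4 = 1/4; 3j²(1 1 2; -1 1 0) = Δ·Π!·Σ² = 1/30  (sign +1)
I_A²/I_B² = (1/10)/(1/30) = 3/1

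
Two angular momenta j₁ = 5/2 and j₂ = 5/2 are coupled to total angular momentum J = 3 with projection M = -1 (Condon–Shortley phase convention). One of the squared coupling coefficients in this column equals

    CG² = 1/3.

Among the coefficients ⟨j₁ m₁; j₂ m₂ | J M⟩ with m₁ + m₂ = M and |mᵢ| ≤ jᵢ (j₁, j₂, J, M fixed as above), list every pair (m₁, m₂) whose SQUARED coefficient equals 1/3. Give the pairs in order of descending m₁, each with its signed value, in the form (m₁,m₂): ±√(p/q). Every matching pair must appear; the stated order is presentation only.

(3/2,-5/2): +√(1/3); (-5/2,3/2): +√(1/3)

Admissible pairs with m₁+m₂ = M = -1: (-5/2,3/2), (-3/2,1/2), (-1/2,-1/2), (1/2,-3/2), (3/2,-5/2)
  (m₁,m₂)=(3/2,-5/2): CG² = 1/3, CG = +√(1/3)   ← matches the target
  (m₁,m₂)=(1/2,-3/2): CG² = 1/30, CG = +√(1/30)
  (m₁,m₂)=(-1/2,-1/2): CG² = 4/15, CG = −√(4/15)
  (m₁,m₂)=(-3/2,1/2): CG² = 1/30, CG = +√(1/30)
  (m₁,m₂)=(-5/2,3/2): CG² = 1/3, CG = +√(1/3)   ← matches the target
Pairs with CG² = 1/3: (3/2,-5/2): +√(1/3); (-5/2,3/2): +√(1/3)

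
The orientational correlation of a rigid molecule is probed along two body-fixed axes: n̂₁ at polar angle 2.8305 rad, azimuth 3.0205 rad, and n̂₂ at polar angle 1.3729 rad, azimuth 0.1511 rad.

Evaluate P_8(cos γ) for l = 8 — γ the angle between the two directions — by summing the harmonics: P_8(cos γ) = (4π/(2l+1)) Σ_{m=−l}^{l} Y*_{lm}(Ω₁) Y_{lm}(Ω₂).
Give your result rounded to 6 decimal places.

Term-by-term m-sum for l=8 (normalisation 4π/17 = 0.739198):
  m=-8: Y*=0.00002 - 0.00003j  Y=0.15591 - 0.41171j  product -0.00001 - 0.00001j
  m=-7: Y*=0.00033 - 0.00037j  Y=0.17333 - 0.30764j  product -0.00006 - 0.00016j
  m=-6: Y*=0.00291 - 0.00259j  Y=-0.08662 + 0.11065j  product 0.00003 + 0.00055j
  m=-5: Y*=0.01812 - 0.01254j  Y=-0.25522 + 0.24039j  product -0.00161 + 0.00756j
  m=-4: Y*=0.08102 - 0.04263j  Y=0.02370 - 0.01636j  product 0.00122 - 0.00234j
  m=-3: Y*=0.25570 - 0.09720j  Y=0.29879 - 0.14555j  product 0.06225 - 0.06626j
  m=-2: Y*=0.52526 - 0.12976j  Y=0.02078 - 0.00648j  product 0.01007 - 0.00610j
  m=-1: Y*=0.53492 - 0.06509j  Y=-0.31698 + 0.04826j  product -0.16642 + 0.04645j
  m=+0: Y*=-0.13846 + 0.00000j  Y=-0.03661 + 0.00000j  product 0.00507 + 0.00000j
  m=+1: Y*=-0.53492 - 0.06509j  Y=0.31698 + 0.04826j  product -0.16642 - 0.04645j
  m=+2: Y*=0.52526 + 0.12976j  Y=0.02078 + 0.00648j  product 0.01007 + 0.00610j
  m=+3: Y*=-0.25570 - 0.09720j  Y=-0.29879 - 0.14555j  product 0.06225 + 0.06626j
  m=+4: Y*=0.08102 + 0.04263j  Y=0.02370 + 0.01636j  product 0.00122 + 0.00234j
  m=+5: Y*=-0.01812 - 0.01254j  Y=0.25522 + 0.24039j  product -0.00161 - 0.00756j
  m=+6: Y*=0.00291 + 0.00259j  Y=-0.08662 - 0.11065j  product 0.00003 - 0.00055j
  m=+7: Y*=-0.00033 - 0.00037j  Y=-0.17333 - 0.30764j  product -0.00006 + 0.00016j
  m=+8: Y*=0.00002 + 0.00003j  Y=0.15591 + 0.41171j  product -0.00001 + 0.00001j
Accumulated sum -0.18396 + 0.00000j; after 4π/(2l+1) scaling, -0.13598 + 0.00000j ⇒ P_8 = -0.135983

-0.135983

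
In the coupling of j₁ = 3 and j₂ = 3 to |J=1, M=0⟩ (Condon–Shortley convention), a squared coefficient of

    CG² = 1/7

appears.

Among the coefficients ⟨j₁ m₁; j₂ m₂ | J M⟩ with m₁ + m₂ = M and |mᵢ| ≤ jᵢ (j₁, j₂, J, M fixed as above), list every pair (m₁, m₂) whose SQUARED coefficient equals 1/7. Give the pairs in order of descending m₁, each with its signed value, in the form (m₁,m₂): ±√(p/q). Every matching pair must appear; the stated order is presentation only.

(2,-2): −√(1/7); (-2,2): +√(1/7)

Admissible pairs with m₁+m₂ = M = 0: (-3,3), (-2,2), (-1,1), (0,0), (1,-1), (2,-2), (3,-3)
  (m₁,m₂)=(3,-3): CG² = 9/28, CG = +√(9/28)
  (m₁,m₂)=(2,-2): CG² = 1/7, CG = −√(1/7)   ← matches the target
  (m₁,m₂)=(1,-1): CG² = 1/28, CG = +√(1/28)
  (m₁,m₂)=(0,0): CG² = 0/1, CG = 0
  (m₁,m₂)=(-1,1): CG² = 1/28, CG = −√(1/28)
  (m₁,m₂)=(-2,2): CG² = 1/7, CG = +√(1/7)   ← matches the target
  (m₁,m₂)=(-3,3): CG² = 9/28, CG = −√(9/28)
Pairs with CG² = 1/7: (2,-2): −√(1/7); (-2,2): +√(1/7)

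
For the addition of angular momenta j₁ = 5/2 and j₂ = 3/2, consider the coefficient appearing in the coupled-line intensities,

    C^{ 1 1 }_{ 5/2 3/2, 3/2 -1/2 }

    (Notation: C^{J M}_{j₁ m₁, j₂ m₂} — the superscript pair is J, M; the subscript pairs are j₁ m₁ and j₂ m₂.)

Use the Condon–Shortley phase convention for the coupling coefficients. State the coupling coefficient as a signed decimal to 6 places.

-0.547723

√[3·3!2!0!/6! · 4!1!1!2!2!0!] = √(24/5)
  +(−1)^1/∏(1,2,0,0,2,0)! = -1/4  (running -1/4)
⟨..|..⟩ = √(24/5)·(-1/4) = -0.547723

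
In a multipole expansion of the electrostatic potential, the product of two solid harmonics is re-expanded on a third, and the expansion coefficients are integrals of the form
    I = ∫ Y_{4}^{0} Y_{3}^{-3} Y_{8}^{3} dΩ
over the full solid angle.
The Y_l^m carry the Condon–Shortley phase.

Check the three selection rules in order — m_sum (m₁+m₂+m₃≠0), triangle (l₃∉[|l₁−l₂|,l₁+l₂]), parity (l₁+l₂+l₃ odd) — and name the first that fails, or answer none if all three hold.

Σmᵢ = 0  ✓
l₃∈[|l₁−l₂|,l₁+l₂]=[1,7] required, l₃=8 fails  ✗
Σlᵢ = 15 ⇒ odd

triangle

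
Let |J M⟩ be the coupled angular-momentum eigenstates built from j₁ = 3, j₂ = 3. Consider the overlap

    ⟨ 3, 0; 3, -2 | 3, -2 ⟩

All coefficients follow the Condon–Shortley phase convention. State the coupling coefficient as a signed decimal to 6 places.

j₁+j₂−J=3  J+j₁−j₂=3  J−j₁+j₂=3  j₁+j₂+J+1=10
(j₁±m₁, j₂±m₂, J±M) = (3,3,1,5,1,5)
P² = 216
sum k=0..1:
  [0] +1/72 = 1/72
  [1] −1/24 = -1/24
S = -1/36
C² = P²·S² = 1/6 ; C = -0.408248

−√(1/6) = -0.408248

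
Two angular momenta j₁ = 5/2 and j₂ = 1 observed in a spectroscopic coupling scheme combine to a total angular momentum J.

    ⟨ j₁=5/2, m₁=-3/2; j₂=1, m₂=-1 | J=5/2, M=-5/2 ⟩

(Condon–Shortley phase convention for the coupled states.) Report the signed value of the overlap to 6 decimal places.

+0.534522

triangle: 1!×4!×1!/7! = 24/5040
(j±m)!: 1!×4!×0!×2!×0!×5! = 5760
prefactor² = (2J+1)×Δ×N² = 1152/7
  k=0: +1/(0!×1!×4!×0!×0!×1!) = 1/24
Σ = 1/24  ⇒  CG² = 1152/7×(1/24)² = 2/7
CG = +√(2/7) = +0.534522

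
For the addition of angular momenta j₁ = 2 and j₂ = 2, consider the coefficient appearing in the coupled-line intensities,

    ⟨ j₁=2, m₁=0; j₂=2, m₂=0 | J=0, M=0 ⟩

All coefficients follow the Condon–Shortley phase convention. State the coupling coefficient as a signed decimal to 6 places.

+√(1/5) ≈ +0.447214

j₁+j₂−J=4  J+j₁−j₂=0  J−j₁+j₂=0  j₁+j₂+J+1=5
(j₁±m₁, j₂±m₂, J±M) = (2,2,2,2,0,0)
P² = 16/5
sum k=2..2:
  [2] +1/4 = 1/4
S = 1/4
C² = P²·S² = 1/5 ; C = +0.447214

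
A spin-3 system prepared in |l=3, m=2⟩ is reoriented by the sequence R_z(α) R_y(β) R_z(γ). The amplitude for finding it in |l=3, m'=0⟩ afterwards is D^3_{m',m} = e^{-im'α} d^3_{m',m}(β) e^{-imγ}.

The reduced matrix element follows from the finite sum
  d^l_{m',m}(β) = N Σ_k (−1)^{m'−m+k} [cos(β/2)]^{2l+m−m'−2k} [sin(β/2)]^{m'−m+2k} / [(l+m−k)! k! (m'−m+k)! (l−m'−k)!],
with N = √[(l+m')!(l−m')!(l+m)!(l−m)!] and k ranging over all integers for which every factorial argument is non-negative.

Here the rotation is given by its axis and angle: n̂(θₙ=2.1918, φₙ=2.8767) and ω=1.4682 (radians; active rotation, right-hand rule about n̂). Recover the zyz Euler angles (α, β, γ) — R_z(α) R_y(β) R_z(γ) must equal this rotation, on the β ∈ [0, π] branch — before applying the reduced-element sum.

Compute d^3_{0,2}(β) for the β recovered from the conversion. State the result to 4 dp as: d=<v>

Axis–angle → zyz. n̂ = (sinθₙcosφₙ, sinθₙsinφₙ, cosθₙ) = (-0.784928, +0.212925, -0.581852), ω = 1.4682.
R = I cosω + sinω [n̂]ₓ + (1−cosω) n̂n̂ᵀ gives
  R = [+0.655428, +0.428778, +0.621742; -0.728806, +0.143110, +0.669598; +0.198131, -0.892003, +0.406295]
β = atan2(√(R₁₃²+R₂₃²), R₃₃) = 1.152401; α = atan2(R₂₃, R₁₃) mod 2π = 0.822440; γ = atan2(R₃₂, −R₃₁) mod 2π = 4.493818
d^3_{0,2}(β=1.1524) via the finite sum:
c=cos(1.152401/2)=0.838539, s=sin(1.152401/2)=0.544842; N=√[6·6·120·1]=65.726707
k∈{2,3} keeps every argument non-negative
  k=2: (−1)^0·65.7267/(12)·0.8385^4·0.5448^2 = +0.803886
  k=3: (−1)^1·65.7267/(12)·0.8385^2·0.5448^4 = -0.339382
d^3_{0,2}(1.1524) = +0.803886 -0.339382 = +0.464504

d=0.4645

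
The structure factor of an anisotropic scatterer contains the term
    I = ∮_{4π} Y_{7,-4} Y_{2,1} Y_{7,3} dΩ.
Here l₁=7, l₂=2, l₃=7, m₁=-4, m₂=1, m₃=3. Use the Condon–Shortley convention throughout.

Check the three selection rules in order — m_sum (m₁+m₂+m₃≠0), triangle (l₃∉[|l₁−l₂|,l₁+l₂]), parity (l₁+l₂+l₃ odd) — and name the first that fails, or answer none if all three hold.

none

Σmᵢ = 0  ✓
l₃∈[|l₁−l₂|,l₁+l₂]=[5,9], have l₃=7  ✓
Σlᵢ = 16 ⇒ even  ✓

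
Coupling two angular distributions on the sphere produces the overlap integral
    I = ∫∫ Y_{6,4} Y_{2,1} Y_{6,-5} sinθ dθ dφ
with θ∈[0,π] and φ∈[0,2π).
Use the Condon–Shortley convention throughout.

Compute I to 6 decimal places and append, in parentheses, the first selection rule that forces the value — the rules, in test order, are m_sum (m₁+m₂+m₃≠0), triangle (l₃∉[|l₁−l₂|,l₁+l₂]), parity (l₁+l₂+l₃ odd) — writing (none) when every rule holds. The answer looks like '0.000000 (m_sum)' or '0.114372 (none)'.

-0.197649 (none)

Rules hold: Σm=0, L=14 even, 4≤6≤8.
N = 13·5·13 = 845
Δ = 2!·10!·2!/15! = 1/90090
Racah Σ t=0..2: t=0:+1/69120 t=1:−1/14400 t=2:+1/69120 = -7/172800
⇒ 3j(6 2 6; 0 0 0)² = 14/715, sgn -1
Racah Σ t=1..2: t=1:−1/725760 t=2:+1/7257600 = -1/806400
⇒ 3j(6 2 6; 4 1 -5)² = 27/910, sgn +1
4πI² = N·(3j₀)²·(3jₘ)² = 27/55
I = -1·√(0.490909/4π) = -0.19764945
No selection rule forces the value: the integral is nonzero (none).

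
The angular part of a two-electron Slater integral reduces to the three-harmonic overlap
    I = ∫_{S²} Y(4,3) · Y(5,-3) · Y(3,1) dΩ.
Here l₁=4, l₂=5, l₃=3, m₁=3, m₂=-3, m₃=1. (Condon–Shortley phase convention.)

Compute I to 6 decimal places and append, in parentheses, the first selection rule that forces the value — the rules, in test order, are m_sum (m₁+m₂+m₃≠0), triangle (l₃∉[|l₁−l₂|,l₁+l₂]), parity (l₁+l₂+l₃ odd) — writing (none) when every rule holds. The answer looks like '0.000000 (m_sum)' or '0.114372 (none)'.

m-sum = 3 − 3 + 1 = 1 ≠ 0 ⇒ I = 0

0.000000 (m_sum)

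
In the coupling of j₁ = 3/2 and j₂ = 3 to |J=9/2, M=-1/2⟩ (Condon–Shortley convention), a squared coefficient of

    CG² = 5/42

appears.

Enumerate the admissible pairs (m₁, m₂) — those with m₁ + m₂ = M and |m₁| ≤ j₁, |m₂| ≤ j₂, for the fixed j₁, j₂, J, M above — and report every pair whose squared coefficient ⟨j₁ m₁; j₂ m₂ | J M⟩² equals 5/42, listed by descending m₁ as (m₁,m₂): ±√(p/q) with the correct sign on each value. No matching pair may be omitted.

Admissible pairs with m₁+m₂ = M = -1/2: (-3/2,1), (-1/2,0), (1/2,-1), (3/2,-2)
  (m₁,m₂)=(3/2,-2): CG² = 1/21, CG = +√(1/21)
  (m₁,m₂)=(1/2,-1): CG² = 5/14, CG = +√(5/14)
  (m₁,m₂)=(-1/2,0): CG² = 10/21, CG = +√(10/21)
  (m₁,m₂)=(-3/2,1): CG² = 5/42, CG = +√(5/42)   ← matches the target
Pairs with CG² = 5/42: (-3/2,1): +√(5/42)

(-3/2,1): +√(5/42)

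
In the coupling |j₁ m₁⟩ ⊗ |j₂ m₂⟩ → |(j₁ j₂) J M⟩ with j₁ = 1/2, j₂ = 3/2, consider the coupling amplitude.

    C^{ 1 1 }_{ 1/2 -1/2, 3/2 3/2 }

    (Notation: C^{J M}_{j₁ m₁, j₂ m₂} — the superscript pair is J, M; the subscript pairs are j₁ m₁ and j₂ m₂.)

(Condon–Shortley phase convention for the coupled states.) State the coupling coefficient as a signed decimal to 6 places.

-0.866025  (= −√(3/4))

√[3·1!0!2!/4! · 0!1!3!0!2!0!] = √(3)
  +(−1)^1/∏(1,0,0,2,0,0)! = -1/2  (running -1/2)
⟨..|..⟩ = √(3)·(-1/2) = -0.866025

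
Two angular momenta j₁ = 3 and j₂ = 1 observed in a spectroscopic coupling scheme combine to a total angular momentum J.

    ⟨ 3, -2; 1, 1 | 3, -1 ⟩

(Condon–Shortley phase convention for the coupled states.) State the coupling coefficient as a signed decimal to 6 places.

j₁+j₂−J=1  J+j₁−j₂=5  J−j₁+j₂=1  j₁+j₂+J+1=8
(j₁±m₁, j₂±m₂, J±M) = (1,5,2,0,2,4)
P² = 240
sum k=1..1:
  [1] −1/24 = -1/24
S = -1/24
C² = P²·S² = 5/12 ; C = -0.645497

-0.645497  (= −√(5/12))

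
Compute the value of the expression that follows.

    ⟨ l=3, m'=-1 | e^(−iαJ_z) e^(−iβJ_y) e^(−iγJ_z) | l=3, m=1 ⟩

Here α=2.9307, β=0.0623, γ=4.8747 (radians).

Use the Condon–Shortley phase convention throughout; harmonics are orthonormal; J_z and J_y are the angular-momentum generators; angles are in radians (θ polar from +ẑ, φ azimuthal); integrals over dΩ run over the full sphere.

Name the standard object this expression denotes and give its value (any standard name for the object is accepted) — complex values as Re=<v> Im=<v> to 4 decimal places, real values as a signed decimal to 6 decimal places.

Wigner D-matrix element, Re=-0.0021 Im=-0.0054

This is a Wigner D-matrix element — the rotation-matrix element ⟨l m'| R(α,β,γ) |l m⟩ in the angular-momentum basis.
Split into d^3_{-1,1}(β=0.0623) × two z-phases.
With c≡cos(β/2)=0.999515 and s≡sin(β/2)=0.031145, N=[2·24·24·2]^{1/2}=48.000000
k∈{2,3,4} keeps every argument non-negative
  k=2: (−1)^0·48.0000/(8)·0.9995^4·0.0311^2 = +0.005809
  k=3: (−1)^1·48.0000/(6)·0.9995^2·0.0311^4 = -0.000008
  k=4: (−1)^2·48.0000/(48)·0.9995^0·0.0311^6 = +0.000000
d^3_{-1,1}(0.0623) = +0.005809 -0.000008 +0.000000 = +0.005801
Phases: e^{-i·(-1)·2.9307}=-0.977844+0.209333i, e^{-i·(1)·4.8747}=+0.161599+0.986856i ⇒ D=-0.002115-0.005402i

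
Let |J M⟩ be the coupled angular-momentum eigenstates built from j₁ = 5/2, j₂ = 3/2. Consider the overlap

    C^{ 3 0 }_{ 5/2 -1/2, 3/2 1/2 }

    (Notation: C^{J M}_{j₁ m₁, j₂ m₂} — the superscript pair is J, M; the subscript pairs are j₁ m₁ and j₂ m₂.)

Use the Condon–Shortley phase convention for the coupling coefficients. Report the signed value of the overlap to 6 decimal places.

-0.447214

√[7·1!4!2!/8! · 2!3!2!1!3!3!] = √(36/5)
  +(−1)^0/∏(0,1,3,2,1,0)! = 1/12  (running 1/12)
  +(−1)^1/∏(1,0,2,1,2,1)! = -1/4  (running -1/6)
⟨..|..⟩ = √(36/5)·(-1/6) = -0.447214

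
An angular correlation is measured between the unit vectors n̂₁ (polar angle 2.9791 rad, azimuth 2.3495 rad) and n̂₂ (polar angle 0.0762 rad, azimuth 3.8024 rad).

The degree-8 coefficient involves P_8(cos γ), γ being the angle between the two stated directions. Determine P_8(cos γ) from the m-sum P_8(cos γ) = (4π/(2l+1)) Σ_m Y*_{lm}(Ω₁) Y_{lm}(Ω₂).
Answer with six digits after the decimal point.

Addition theorem: P_8(cos γ) = (4π/17) Σ_m Y*_{lm}(Ω₁) Y_{lm}(Ω₂), m = −8…8:
  [-8]  conj(Y_{8,-8})(Ω₁) = +0.000000-0.000000i ; Y_{8,-8}(Ω₂) = +0.000000+0.000000i ; Δ = +0.000000+0.000000i
  [-7]  conj(Y_{8,-7})(Ω₁) = +0.000004+0.000004i ; Y_{8,-7}(Ω₂) = +0.000000-0.000000i ; Δ = +0.000000-0.000000i
  [-6]  conj(Y_{8,-6})(Ω₁) = +0.000004+0.000092i ; Y_{8,-6}(Ω₂) = -0.000001+0.000001i ; Δ = -0.000000-0.000000i
  [-5]  conj(Y_{8,-5})(Ω₁) = -0.000705+0.000754i ; Y_{8,-5}(Ω₂) = +0.000024-0.000004i ; Δ = -0.000000+0.000000i
  [-4]  conj(Y_{8,-4})(Ω₁) = -0.008646+0.000232i ; Y_{8,-4}(Ω₂) = -0.000393-0.000214i ; Δ = +0.000003+0.000002i
  [-3]  conj(Y_{8,-3})(Ω₁) = -0.038600-0.037080i ; Y_{8,-3}(Ω₂) = +0.002414+0.005528i ; Δ = +0.000112-0.000303i
  [-2]  conj(Y_{8,-2})(Ω₁) = -0.003118-0.232864i ; Y_{8,-2}(Ω₂) = +0.014285-0.056138i ; Δ = -0.013117-0.003152i
  [-1]  conj(Y_{8,-1})(Ω₁) = +0.440510-0.446448i ; Y_{8,-1}(Ω₂) = -0.281757+0.219038i ; Δ = -0.026328+0.222278i
  [+0]  conj(Y_{8,0})(Ω₁) = +0.672113-0.000000i ; Y_{8,0}(Ω₂) = +1.044655+0.000000i ; Δ = +0.702126+0.000000i
  [+1]  conj(Y_{8,1})(Ω₁) = -0.440510-0.446448i ; Y_{8,1}(Ω₂) = +0.281757+0.219038i ; Δ = -0.026328-0.222278i
  [+2]  conj(Y_{8,2})(Ω₁) = -0.003118+0.232864i ; Y_{8,2}(Ω₂) = +0.014285+0.056138i ; Δ = -0.013117+0.003152i
  [+3]  conj(Y_{8,3})(Ω₁) = +0.038600-0.037080i ; Y_{8,3}(Ω₂) = -0.002414+0.005528i ; Δ = +0.000112+0.000303i
  [+4]  conj(Y_{8,4})(Ω₁) = -0.008646-0.000232i ; Y_{8,4}(Ω₂) = -0.000393+0.000214i ; Δ = +0.000003-0.000002i
  [+5]  conj(Y_{8,5})(Ω₁) = +0.000705+0.000754i ; Y_{8,5}(Ω₂) = -0.000024-0.000004i ; Δ = -0.000000-0.000000i
  [+6]  conj(Y_{8,6})(Ω₁) = +0.000004-0.000092i ; Y_{8,6}(Ω₂) = -0.000001-0.000001i ; Δ = -0.000000+0.000000i
  [+7]  conj(Y_{8,7})(Ω₁) = -0.000004+0.000004i ; Y_{8,7}(Ω₂) = -0.000000-0.000000i ; Δ = +0.000000+0.000000i
  [+8]  conj(Y_{8,8})(Ω₁) = +0.000000+0.000000i ; Y_{8,8}(Ω₂) = +0.000000-0.000000i ; Δ = +0.000000-0.000000i
Σ over m = +0.623467+0.000000i; ×(4π/17) → +0.460865+0.000000i. Real part: 0.460865

0.460865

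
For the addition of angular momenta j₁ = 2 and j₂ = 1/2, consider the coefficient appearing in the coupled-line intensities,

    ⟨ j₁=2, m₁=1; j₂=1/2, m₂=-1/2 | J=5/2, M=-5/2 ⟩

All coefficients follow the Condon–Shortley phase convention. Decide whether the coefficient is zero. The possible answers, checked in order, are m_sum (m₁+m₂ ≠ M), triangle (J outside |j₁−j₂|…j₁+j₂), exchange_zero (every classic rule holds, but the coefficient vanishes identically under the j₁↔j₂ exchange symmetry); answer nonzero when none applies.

m-sum: m₁+m₂ = 1+(-1/2) = 1/2, M = -5/2  ✗ ⇒ coefficient is 0

m_sum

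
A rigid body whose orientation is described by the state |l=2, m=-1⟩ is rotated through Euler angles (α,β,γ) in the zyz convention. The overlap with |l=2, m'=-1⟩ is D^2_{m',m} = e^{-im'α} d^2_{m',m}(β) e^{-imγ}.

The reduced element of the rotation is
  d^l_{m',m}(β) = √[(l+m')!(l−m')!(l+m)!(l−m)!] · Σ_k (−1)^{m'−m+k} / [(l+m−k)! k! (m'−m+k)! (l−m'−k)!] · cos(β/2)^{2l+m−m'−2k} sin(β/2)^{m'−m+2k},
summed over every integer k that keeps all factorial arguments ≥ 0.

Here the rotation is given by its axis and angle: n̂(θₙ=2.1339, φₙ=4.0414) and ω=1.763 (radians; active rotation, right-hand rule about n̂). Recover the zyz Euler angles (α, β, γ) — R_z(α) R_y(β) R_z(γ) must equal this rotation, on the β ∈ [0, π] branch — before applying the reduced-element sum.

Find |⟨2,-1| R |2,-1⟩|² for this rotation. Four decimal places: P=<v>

P=0.1631

Axis–angle → zyz. n̂ = (sinθₙcosφₙ, sinθₙsinφₙ, cosθₙ) = (-0.525762, -0.662282, -0.533813), ω = 1.7630.
R = I cosω + sinω [n̂]ₓ + (1−cosω) n̂n̂ᵀ gives
  R = [+0.138207, +0.938701, -0.315815; -0.109266, +0.331381, +0.937149; +0.984358, -0.095013, +0.148367]
β = atan2(√(R₁₃²+R₂₃²), R₃₃) = 1.421879; α = atan2(R₂₃, R₁₃) mod 2π = 1.895839; γ = atan2(R₃₂, −R₃₁) mod 2π = 3.237817
D^2_{-1,-1}(1.8958,1.4219,3.2378) = e^{-i·-1·1.8958}·d^2_{-1,-1}(1.4219)·e^{-i·-1·3.2378}. Compute d first:
c=cos(1.421879/2)=0.757749, s=sin(1.421879/2)=0.652546; N=√[1·6·1·6]=6.000000
Admissible k: 0..1 (factorial args all ≥0)
  k=0: (−1)^0·6.0000/(6)·0.7577^4·0.6525^0 = +0.329687
  k=1: (−1)^1·6.0000/(2)·0.7577^2·0.6525^2 = -0.733490
d^2_{-1,-1}(1.4219) = +0.329687 -0.733490 = -0.403804
|D^2_{-1,-1}|² = |d^2_{-1,-1}(β)|² = (-0.403804)² = 0.163057 (the z-rotation phases have unit modulus)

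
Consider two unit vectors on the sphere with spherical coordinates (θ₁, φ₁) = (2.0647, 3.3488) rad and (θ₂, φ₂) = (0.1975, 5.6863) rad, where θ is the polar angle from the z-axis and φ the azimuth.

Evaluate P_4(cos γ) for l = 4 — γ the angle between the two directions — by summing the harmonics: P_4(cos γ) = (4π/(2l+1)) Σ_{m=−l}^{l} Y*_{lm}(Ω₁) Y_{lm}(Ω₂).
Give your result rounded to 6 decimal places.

Addition theorem: P_4(cos γ) = (4π/9) Σ_m Y*_{lm}(Ω₁) Y_{lm}(Ω₂), m = −4…4:
  term(m=-4) = -0.000174-0.000013i   from Y*(Ω₁)=+0.179730+0.196061i, Y(Ω₂)=-0.000478+0.000449i
  term(m=-3) = -0.002800+0.002503i   from Y*(Ω₁)=+0.329274+0.235879i, Y(Ω₂)=-0.002022+0.009049i
  term(m=-2) = -0.000410+0.010964i   from Y*(Ω₁)=+0.136066+0.059854i, Y(Ω₂)=+0.027173+0.068623i
  term(m=-1) = -0.066376-0.068905i   from Y*(Ω₁)=-0.275731-0.057965i, Y(Ω₂)=+0.280850+0.190858i
  term(m=+0) = -0.143877-0.000000i   from Y*(Ω₁)=-0.208864-0.000000i, Y(Ω₂)=+0.688856+0.000000i
  term(m=+1) = -0.066376+0.068905i   from Y*(Ω₁)=+0.275731-0.057965i, Y(Ω₂)=-0.280850+0.190858i
  term(m=+2) = -0.000410-0.010964i   from Y*(Ω₁)=+0.136066-0.059854i, Y(Ω₂)=+0.027173-0.068623i
  term(m=+3) = -0.002800-0.002503i   from Y*(Ω₁)=-0.329274+0.235879i, Y(Ω₂)=+0.002022+0.009049i
  term(m=+4) = -0.000174+0.000013i   from Y*(Ω₁)=+0.179730-0.196061i, Y(Ω₂)=-0.000478-0.000449i
Σ over m = -0.283397-0.000000i; ×(4π/9) → -0.395697-0.000000i. Real part: -0.395697

-0.395697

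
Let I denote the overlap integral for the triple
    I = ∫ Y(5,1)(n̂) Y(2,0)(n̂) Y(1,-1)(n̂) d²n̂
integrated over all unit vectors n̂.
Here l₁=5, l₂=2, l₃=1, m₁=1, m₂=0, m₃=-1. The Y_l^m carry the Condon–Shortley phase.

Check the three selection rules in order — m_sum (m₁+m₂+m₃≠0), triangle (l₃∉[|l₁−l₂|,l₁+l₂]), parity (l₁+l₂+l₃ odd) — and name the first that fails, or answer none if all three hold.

m₁+m₂+m₃ = 1 + 0 − 1 = 0  ✓
triangle: need |l₁−l₂| ≤ l₃ ≤ l₁+l₂ = [3,7]; l₃=1 is outside  ✗
parity: l₁+l₂+l₃ = 8 is even

triangle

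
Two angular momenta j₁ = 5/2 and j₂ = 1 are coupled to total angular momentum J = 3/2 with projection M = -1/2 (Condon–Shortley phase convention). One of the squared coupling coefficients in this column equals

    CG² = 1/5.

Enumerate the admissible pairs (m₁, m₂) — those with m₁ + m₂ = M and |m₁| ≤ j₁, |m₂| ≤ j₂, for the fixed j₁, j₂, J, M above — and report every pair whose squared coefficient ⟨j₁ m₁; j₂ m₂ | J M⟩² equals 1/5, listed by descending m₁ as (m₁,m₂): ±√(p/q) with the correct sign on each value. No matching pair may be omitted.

(1/2,-1): +√(1/5)

Admissible pairs with m₁+m₂ = M = -1/2: (-3/2,1), (-1/2,0), (1/2,-1)
  (m₁,m₂)=(1/2,-1): CG² = 1/5, CG = +√(1/5)   ← matches the target
  (m₁,m₂)=(-1/2,0): CG² = 2/5, CG = −√(2/5)
  (m₁,m₂)=(-3/2,1): CG² = 2/5, CG = +√(2/5)
Pairs with CG² = 1/5: (1/2,-1): +√(1/5)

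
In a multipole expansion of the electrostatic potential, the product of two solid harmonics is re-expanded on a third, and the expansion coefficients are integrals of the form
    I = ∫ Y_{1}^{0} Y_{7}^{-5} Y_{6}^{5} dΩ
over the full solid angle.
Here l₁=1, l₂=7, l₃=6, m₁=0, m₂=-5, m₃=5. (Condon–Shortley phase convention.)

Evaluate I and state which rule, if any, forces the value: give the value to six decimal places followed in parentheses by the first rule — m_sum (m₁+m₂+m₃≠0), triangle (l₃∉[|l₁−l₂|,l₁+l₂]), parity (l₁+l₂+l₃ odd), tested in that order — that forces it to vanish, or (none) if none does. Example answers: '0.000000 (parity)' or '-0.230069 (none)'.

-0.171413 (none)

Rules hold: Σm=0, L=14 even, 6≤6≤8.
N = 3·15·13 = 585
Δ = 2!·0!·12!/15! = 1/1365
Racah Σ t=1..1: t=1:−1/518400 = -1/518400
⇒ 3j(1 7 6; 0 0 0)² = 7/195, sgn -1
Racah Σ t=1..1: t=1:−1/39916800 = -1/39916800
⇒ 3j(1 7 6; 0 -5 5)² = 8/455, sgn +1
4πI² = N·(3j₀)²·(3jₘ)² = 24/65
I = -1·√(0.369231/4π) = -0.17141310
No selection rule forces the value: the integral is nonzero (none).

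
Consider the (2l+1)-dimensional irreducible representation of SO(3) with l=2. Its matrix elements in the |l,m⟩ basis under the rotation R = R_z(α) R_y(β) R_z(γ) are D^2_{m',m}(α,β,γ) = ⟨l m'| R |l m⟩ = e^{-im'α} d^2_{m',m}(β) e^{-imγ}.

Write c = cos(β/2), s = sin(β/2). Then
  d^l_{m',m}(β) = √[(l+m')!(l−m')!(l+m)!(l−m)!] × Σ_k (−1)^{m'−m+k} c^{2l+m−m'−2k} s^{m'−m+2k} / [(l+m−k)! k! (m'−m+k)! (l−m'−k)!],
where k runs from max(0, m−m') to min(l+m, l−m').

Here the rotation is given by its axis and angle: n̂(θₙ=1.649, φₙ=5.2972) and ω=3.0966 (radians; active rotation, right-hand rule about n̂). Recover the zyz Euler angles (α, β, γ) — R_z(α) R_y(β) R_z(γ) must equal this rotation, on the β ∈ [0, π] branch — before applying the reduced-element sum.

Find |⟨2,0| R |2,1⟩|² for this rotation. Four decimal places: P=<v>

P=0.0383

Axis–angle → zyz. n̂ = (sinθₙcosφₙ, sinθₙsinφₙ, cosθₙ) = (+0.550355, -0.831268, -0.078124), ω = 3.0966.
R = I cosω + sinω [n̂]ₓ + (1−cosω) n̂n̂ᵀ gives
  R = [-0.393514, -0.911007, -0.123337; -0.918035, +0.382326, +0.105065; -0.048560, +0.154572, -0.986787]
β = atan2(√(R₁₃²+R₂₃²), R₃₃) = 2.978855; α = atan2(R₂₃, R₁₃) mod 2π = 2.436024; γ = atan2(R₃₂, −R₃₁) mod 2π = 1.266402
First d^2_{0,1}(β=2.9789), then the phase factors e^{-i(0)α} and e^{-i(1)γ}:
c=cos(2.978855/2)=0.081279, s=sin(2.978855/2)=0.996691; N=√[2·2·6·1]=4.898979
The bounds max(0,m−m')=1 and min(l+m,l−m')=2 give 2 terms
  k=1: (−1)^0·4.8990/(2)·0.0813^3·0.9967^1 = +0.001311
  k=2: (−1)^1·4.8990/(2)·0.0813^1·0.9967^3 = -0.197122
d^2_{0,1}(2.9789) = +0.001311 -0.197122 = -0.195811
|D^2_{0,1}|² = |d^2_{0,1}(β)|² = (-0.195811)² = 0.038342 (the z-rotation phases have unit modulus)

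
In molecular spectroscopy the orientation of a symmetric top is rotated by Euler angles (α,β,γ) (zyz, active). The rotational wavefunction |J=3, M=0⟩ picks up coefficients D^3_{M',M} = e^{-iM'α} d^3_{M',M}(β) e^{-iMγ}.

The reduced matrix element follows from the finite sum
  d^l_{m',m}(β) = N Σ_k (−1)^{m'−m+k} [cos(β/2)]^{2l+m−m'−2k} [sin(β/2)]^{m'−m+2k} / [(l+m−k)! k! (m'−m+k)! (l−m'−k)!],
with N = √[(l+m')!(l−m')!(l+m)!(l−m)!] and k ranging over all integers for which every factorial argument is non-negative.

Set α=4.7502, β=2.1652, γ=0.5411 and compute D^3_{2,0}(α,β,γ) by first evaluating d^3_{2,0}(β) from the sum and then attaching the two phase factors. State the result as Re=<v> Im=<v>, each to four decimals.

First d^3_{2,0}(β=2.1652), then the phase factors e^{-i(2)α} and e^{-i(0)γ}:
c=cos(2.165200/2)=0.469034, s=sin(2.165200/2)=0.883180; N=√[120·1·6·6]=65.726707
The bounds max(0,m−m')=0 and min(l+m,l−m')=1 give 2 terms
  k=0: (−1)^2·65.7267/(12)·0.4690^4·0.8832^2 = +0.206764
  k=1: (−1)^3·65.7267/(12)·0.4690^2·0.8832^4 = -0.733105
d^3_{2,0}(2.1652) = +0.206764 -0.733105 = -0.526341
Attach z-rotation phases: D = e^{-i(2)(4.7502)}·(-0.526341)·e^{-i(0)(0.5411)} = +0.524836-0.039765i

Re=0.5248 Im=-0.0398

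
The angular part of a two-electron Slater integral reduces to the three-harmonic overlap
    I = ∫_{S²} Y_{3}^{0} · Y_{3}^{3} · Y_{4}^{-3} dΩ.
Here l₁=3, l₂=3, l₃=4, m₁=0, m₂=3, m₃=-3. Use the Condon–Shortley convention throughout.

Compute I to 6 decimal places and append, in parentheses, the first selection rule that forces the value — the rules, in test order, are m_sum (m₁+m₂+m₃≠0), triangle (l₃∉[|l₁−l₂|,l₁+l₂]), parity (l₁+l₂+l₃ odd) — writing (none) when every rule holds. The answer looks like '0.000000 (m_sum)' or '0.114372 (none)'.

0.203551 (none)

Rules hold: Σm=0, L=10 even, 0≤4≤6.
N = 7·7·9 = 441
Δ = 2!·4!·4!/11! = 1/34650
Racah Σ t=0..2: t=0:+1/72 t=1:−1/16 t=2:+1/72 = -5/144
⇒ 3j(3 3 4; 0 0 0)² = 2/77, sgn -1
Racah Σ t=2..2: t=2:+1/288 = 1/288
⇒ 3j(3 3 4; 0 3 -3)² = 1/22, sgn -1
4πI² = N·(3j₀)²·(3jₘ)² = 63/121
I = +1·√(0.520661/4π) = 0.20355073
No selection rule forces the value: the integral is nonzero (none).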